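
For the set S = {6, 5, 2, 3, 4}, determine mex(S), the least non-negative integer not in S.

0

0 is not in the set, so the mex is 0.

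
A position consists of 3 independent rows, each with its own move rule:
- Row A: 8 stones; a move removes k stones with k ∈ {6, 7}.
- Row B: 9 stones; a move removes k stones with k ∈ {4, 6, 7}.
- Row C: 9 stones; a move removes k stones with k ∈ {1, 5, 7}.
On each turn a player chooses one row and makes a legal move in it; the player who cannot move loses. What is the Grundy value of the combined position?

2

For row A, compute g(0), g(1), … with moves {6, 7}:
g(0) = mex{} = 0
g(1) = mex{} = 0
g(2) = mex{} = 0
g(3) = mex{} = 0
g(4) = mex{} = 0
g(5) = mex{} = 0
g(6) = mex{0} = 1
g(7) = mex{0} = 1
g(8) = mex{0} = 1
So g(8) = 1.
For row B, compute g(0), g(1), … with moves {4, 6, 7}:
k:     0  1  2  3  4  5  6  7  8  9
g(k):  0  0  0  0  1  1  1  1  2  2
So g(9) = 2.
For row C, compute g(0), g(1), … with moves {1, 5, 7}:
k:     0  1  2  3  4  5  6  7  8  9
g(k):  0  1  0  1  0  1  0  1  0  1
So g(9) = 1.
The value of a disjunctive sum is the nim-sum of the parts.
Combined value = 1 XOR 2 XOR 1 = 2.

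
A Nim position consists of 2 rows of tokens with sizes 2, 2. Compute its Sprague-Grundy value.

0

Compute the nim-sum pairwise:
2 ^ 2 = 0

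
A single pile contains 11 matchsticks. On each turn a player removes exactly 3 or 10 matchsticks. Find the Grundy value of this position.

Grundy values for subtraction set {3, 10}:
k:     0  1  2  3  4  5  6  7  8  9 10 11
g(k):  0  0  0  1  1  1  0  0  0  1  1  1
So g(11) = 1.

1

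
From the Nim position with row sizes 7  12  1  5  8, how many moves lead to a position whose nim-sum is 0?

3

Compute the nim-sum pairwise:
7 XOR 12 = 11
11 XOR 1 = 10
10 XOR 5 = 15
15 XOR 8 = 7
The overall nim-sum is X = 7. A row of size p has a winning move iff p XOR X < p (reduce it to p XOR X).
  7: 7 XOR 7 = 0 < 7 — winning move (to 0).
  12: 12 XOR 7 = 11 < 12 — winning move (to 11).
  1: 1 XOR 7 = 6 ≥ 1 — no move.
  5: 5 XOR 7 = 2 < 5 — winning move (to 2).
  8: 8 XOR 7 = 15 ≥ 8 — no move.
That gives 3 winning moves.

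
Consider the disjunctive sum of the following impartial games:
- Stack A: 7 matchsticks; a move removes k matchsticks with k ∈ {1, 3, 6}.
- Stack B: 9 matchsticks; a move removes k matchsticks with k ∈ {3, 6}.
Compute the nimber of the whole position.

For stack A, compute g(0), g(1), … with moves {1, 3, 6}:
g(0) = mex{} = 0
g(1) = mex{0} = 1
g(2) = mex{1} = 0
g(3) = mex{0} = 1
g(4) = mex{1} = 0
g(5) = mex{0} = 1
g(6) = mex{0,1} = 2
g(7) = mex{0,1,2} = 3
So g(7) = 3.
Build the Grundy sequence for stack B with g(k) = mex{g(k−s) : s ∈ {3, 6}, s ≤ k}:
g(0) = mex{} = 0
g(1) = mex{} = 0
g(2) = mex{} = 0
g(3) = mex{0} = 1
g(4) = mex{0} = 1
g(5) = mex{0} = 1
g(6) = mex{0,1} = 2
g(7) = mex{0,1} = 2
g(8) = mex{0,1} = 2
g(9) = mex{1,2} = 0
So g(9) = 0.
The value of a disjunctive sum is the nim-sum of the parts.
Combined value = 3 ⊕ 0 = 3.

3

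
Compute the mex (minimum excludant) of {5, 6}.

0

0 is not in the set, so the mex is 0.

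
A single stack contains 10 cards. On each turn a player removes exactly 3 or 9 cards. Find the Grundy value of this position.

1

Grundy values for subtraction set {3, 9}:
g(0) = mex{} = 0
g(1) = mex{} = 0
g(2) = mex{} = 0
g(3) = mex{0} = 1
g(4) = mex{0} = 1
g(5) = mex{0} = 1
g(6) = mex{1} = 0
g(7) = mex{1} = 0
g(8) = mex{1} = 0
g(9) = mex{0} = 1
g(10) = mex{0} = 1
So g(10) = 1.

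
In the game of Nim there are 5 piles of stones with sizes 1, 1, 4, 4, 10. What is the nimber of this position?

Bitwise XOR of the heap sizes:
  0001  (1)
  0001  (1)
  0100  (4)
  0100  (4)
  1010  (10)
  ----
  1010  (10)

10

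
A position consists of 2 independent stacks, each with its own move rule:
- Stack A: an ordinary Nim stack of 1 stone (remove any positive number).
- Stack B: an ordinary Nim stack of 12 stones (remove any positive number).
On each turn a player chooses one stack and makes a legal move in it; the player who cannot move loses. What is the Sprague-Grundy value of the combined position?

Stack A is a plain Nim stack of size 1, so its Grundy value is 1.
Stack B is a plain Nim stack of size 12, so its Grundy value is 12.
By the Sprague-Grundy theorem, the Grundy value of a sum of independent games is the XOR of the component values.
Combined value = 1 ⊕ 12 = 13.

13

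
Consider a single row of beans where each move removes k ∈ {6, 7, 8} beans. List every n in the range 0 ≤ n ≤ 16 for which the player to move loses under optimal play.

0, 1, 2, 3, 4, 5, 14, 15, 16

Grundy values for subtraction set {6, 7, 8}:
k:     0  1  2  3  4  5  6  7  8  9 10 11 12 13 14 15 16
g(k):  0  0  0  0  0  0  1  1  1  1  1  1  2  2  0  0  0
The P-positions (g = 0) in 0..16 are 0, 1, 2, 3, 4, 5, 14, 15, 16.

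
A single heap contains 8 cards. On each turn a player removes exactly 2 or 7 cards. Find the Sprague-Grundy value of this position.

2

Compute g(0), g(1), … for moves {2, 7}:
g(0) = mex{} = 0
g(1) = mex{} = 0
g(2) = mex{0} = 1
g(3) = mex{0} = 1
g(4) = mex{1} = 0
g(5) = mex{1} = 0
g(6) = mex{0} = 1
g(7) = mex{0} = 1
g(8) = mex{0,1} = 2
So g(8) = 2.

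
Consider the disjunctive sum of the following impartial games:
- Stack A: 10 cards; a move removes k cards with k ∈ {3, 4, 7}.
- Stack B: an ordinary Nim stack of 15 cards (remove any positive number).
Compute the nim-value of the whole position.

15

For stack A, compute g(0), g(1), … with moves {3, 4, 7}:
k:     0  1  2  3  4  5  6  7  8  9 10
g(k):  0  0  0  1  1  1  2  2  2  3  0
So g(10) = 0.
Stack B is a plain Nim stack of size 15, so its Grundy value is 15.
The value of a disjunctive sum is the nim-sum of the parts.
Combined value = 0 XOR 15 = 15.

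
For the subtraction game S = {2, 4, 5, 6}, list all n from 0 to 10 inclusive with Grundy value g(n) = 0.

Compute g(0), g(1), … for moves {2, 4, 5, 6}:
k:     0  1  2  3  4  5  6  7  8  9 10
g(k):  0  0  1  1  2  2  3  3  0  0  1
The P-positions (g = 0) in 0..10 are 0, 1, 8, 9.

0, 1, 8, 9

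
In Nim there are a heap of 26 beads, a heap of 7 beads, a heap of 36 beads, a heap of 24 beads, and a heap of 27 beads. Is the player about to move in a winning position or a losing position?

Winning position

Nim-sum: 26 XOR 7 XOR 36 XOR 24 XOR 27 = 58.
The nim-sum is 58 ≠ 0, so this is an N-position: the player to move can win.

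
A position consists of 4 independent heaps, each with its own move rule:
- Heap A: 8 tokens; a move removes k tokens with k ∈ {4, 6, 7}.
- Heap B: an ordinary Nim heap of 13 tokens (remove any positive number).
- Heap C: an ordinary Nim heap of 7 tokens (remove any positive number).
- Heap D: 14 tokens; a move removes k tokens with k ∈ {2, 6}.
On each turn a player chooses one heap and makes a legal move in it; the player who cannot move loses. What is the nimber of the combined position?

For heap A, compute g(0), g(1), … with moves {4, 6, 7}:
k:     0  1  2  3  4  5  6  7  8
g(k):  0  0  0  0  1  1  1  1  2
So g(8) = 2.
Heap B is a plain Nim heap of size 13, so its Grundy value is 13.
Heap C is a plain Nim heap of size 7, so its Grundy value is 7.
Build the Grundy sequence for heap D with g(k) = mex{g(k−s) : s ∈ {2, 6}, s ≤ k}:
k:     0  1  2  3  4  5  6  7  8  9 10 11 12 13 14
g(k):  0  0  1  1  0  0  1  1  0  0  1  1  0  0  1
So g(14) = 1.
By the Sprague-Grundy theorem, the Grundy value of a sum of independent games is the XOR of the component values.
Combined value = 2 XOR 13 XOR 7 XOR 1 = 9.

9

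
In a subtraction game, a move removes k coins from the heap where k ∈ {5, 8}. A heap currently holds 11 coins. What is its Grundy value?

Grundy values for subtraction set {5, 8}:
g(0) = mex{} = 0
g(1) = mex{} = 0
g(2) = mex{} = 0
g(3) = mex{} = 0
g(4) = mex{} = 0
g(5) = mex{0} = 1
g(6) = mex{0} = 1
g(7) = mex{0} = 1
g(8) = mex{0} = 1
g(9) = mex{0} = 1
g(10) = mex{0,1} = 2
g(11) = mex{0,1} = 2
So g(11) = 2.

2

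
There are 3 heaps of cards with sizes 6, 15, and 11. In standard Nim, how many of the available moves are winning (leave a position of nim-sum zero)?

3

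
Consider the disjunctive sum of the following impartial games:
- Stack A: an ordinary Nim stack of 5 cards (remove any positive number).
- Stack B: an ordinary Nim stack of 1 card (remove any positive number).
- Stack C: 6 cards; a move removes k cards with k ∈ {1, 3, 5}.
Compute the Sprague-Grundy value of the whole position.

4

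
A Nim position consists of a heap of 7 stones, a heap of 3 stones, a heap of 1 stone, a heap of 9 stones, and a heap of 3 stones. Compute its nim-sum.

Write each in binary and XOR column by column:
  0111  (7)
  0011  (3)
  0001  (1)
  1001  (9)
  0011  (3)
  ----
  1111  (15)

15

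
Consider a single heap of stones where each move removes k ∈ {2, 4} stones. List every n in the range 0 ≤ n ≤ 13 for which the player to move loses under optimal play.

Grundy values for subtraction set {2, 4}:
g(0) = mex{} = 0
g(1) = mex{} = 0
g(2) = mex{0} = 1
g(3) = mex{0} = 1
g(4) = mex{0,1} = 2
g(5) = mex{0,1} = 2
g(6) = mex{1,2} = 0
g(7) = mex{1,2} = 0
g(8) = mex{0,2} = 1
g(9) = mex{0,2} = 1
g(10) = mex{0,1} = 2
g(11) = mex{0,1} = 2
g(12) = mex{1,2} = 0
g(13) = mex{1,2} = 0
The P-positions (g = 0) in 0..13 are 0, 1, 6, 7, 12, 13.

0, 1, 6, 7, 12, 13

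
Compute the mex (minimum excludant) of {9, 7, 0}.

1

0 is in the set but 1 is not, so the mex is 1.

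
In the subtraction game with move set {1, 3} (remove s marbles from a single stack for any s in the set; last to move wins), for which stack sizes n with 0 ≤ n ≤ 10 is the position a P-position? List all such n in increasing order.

Build the Grundy sequence with g(k) = mex{g(k−s) : s ∈ {1, 3}, s ≤ k}:
k:     0  1  2  3  4  5  6  7  8  9 10
g(k):  0  1  0  1  0  1  0  1  0  1  0
The P-positions (g = 0) in 0..10 are 0, 2, 4, 6, 8, 10.

0, 2, 4, 6, 8, 10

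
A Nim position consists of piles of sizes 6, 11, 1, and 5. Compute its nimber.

9

Bitwise XOR of the heap sizes:
  0110  (6)
  1011  (11)
  0001  (1)
  0101  (5)
  ----
  1001  (9)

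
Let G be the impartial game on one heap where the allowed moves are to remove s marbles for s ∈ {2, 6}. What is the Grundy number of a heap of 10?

1

Build the Grundy sequence with g(k) = mex{g(k−s) : s ∈ {2, 6}, s ≤ k}:
k:     0  1  2  3  4  5  6  7  8  9 10
g(k):  0  0  1  1  0  0  1  1  0  0  1
So g(10) = 1.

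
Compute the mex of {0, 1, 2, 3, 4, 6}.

5

The values 0, 1, 2, 3, 4 are all present; 5 is the first non-negative integer missing from the set.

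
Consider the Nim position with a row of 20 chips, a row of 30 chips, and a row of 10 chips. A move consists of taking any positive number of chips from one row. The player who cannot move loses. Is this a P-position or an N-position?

In binary:
  10100  (20)
  11110  (30)
  01010  (10)
  -----
  00000  (0)
The nim-sum is 0, so this is a P-position: the player to move is in a losing position under optimal play.

P-position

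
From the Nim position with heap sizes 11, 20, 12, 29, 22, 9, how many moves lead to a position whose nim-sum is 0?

Nim-sum: 11 ⊕ 20 ⊕ 12 ⊕ 29 ⊕ 22 ⊕ 9 = 17.
The overall nim-sum is X = 17. A heap of size p has a winning move iff p XOR X < p (reduce it to p XOR X).
  11: 11 XOR 17 = 26 ≥ 11 — no move.
  20: 20 XOR 17 = 5 < 20 — winning move (to 5).
  12: 12 XOR 17 = 29 ≥ 12 — no move.
  29: 29 XOR 17 = 12 < 29 — winning move (to 12).
  22: 22 XOR 17 = 7 < 22 — winning move (to 7).
  9: 9 XOR 17 = 24 ≥ 9 — no move.
That gives 3 winning moves.

3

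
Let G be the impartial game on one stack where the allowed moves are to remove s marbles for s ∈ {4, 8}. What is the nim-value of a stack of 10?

2

Build the Grundy sequence with g(k) = mex{g(k−s) : s ∈ {4, 8}, s ≤ k}:
g(0) = mex{} = 0
g(1) = mex{} = 0
g(2) = mex{} = 0
g(3) = mex{} = 0
g(4) = mex{0} = 1
g(5) = mex{0} = 1
g(6) = mex{0} = 1
g(7) = mex{0} = 1
g(8) = mex{0,1} = 2
g(9) = mex{0,1} = 2
g(10) = mex{0,1} = 2
So g(10) = 2.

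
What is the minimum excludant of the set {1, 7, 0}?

The values 0, 1 are all present; 2 is the first non-negative integer missing from the set.

2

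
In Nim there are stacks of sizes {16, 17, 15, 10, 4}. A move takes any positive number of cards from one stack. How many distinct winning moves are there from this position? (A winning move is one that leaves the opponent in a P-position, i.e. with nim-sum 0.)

0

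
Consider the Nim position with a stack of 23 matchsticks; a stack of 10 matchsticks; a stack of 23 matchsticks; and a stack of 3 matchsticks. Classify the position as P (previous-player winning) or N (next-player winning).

N-position

Write each in binary and XOR column by column:
  10111  (23)
  01010  (10)
  10111  (23)
  00011  (3)
  -----
  01001  (9)
The nim-sum is 9 ≠ 0, so this is an N-position: the player to move can win.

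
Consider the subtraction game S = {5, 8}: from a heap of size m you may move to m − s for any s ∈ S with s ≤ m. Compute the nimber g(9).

1

Grundy values for subtraction set {5, 8}:
k:     0  1  2  3  4  5  6  7  8  9
g(k):  0  0  0  0  0  1  1  1  1  1
So g(9) = 1.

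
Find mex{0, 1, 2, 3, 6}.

4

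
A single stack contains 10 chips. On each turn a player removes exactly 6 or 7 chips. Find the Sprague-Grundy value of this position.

Grundy values for subtraction set {6, 7}:
k:     0  1  2  3  4  5  6  7  8  9 10
g(k):  0  0  0  0  0  0  1  1  1  1  1
So g(10) = 1.

1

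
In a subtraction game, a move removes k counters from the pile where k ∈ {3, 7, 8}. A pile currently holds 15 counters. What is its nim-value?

1

Compute g(0), g(1), … for moves {3, 7, 8}:
k:     0  1  2  3  4  5  6  7  8  9 10 11 12 13 14 15
g(k):  0  0  0  1  1  1  0  2  2  1  3  0  0  2  1  1
So g(15) = 1.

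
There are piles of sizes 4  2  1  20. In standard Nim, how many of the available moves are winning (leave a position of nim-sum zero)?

1

Bitwise XOR of the heap sizes:
  00100  (4)
  00010  (2)
  00001  (1)
  10100  (20)
  -----
  10011  (19)
The overall nim-sum is X = 19. A pile of size p has a winning move iff p XOR X < p (reduce it to p XOR X).
  4: 4 XOR 19 = 23 ≥ 4 — no move.
  2: 2 XOR 19 = 17 ≥ 2 — no move.
  1: 1 XOR 19 = 18 ≥ 1 — no move.
  20: 20 XOR 19 = 7 < 20 — winning move (to 7).
That gives 1 winning move.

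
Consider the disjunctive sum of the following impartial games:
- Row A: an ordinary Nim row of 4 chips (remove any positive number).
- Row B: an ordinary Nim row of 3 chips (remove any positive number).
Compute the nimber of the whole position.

7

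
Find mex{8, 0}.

1

0 is in the set but 1 is not, so the mex is 1.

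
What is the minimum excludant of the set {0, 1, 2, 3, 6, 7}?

The values 0, 1, 2, 3 are all present; 4 is the first non-negative integer missing from the set.

4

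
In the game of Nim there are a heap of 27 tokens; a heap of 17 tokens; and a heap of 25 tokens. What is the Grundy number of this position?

Nim-sum: 27 ⊕ 17 ⊕ 25 = 19.

19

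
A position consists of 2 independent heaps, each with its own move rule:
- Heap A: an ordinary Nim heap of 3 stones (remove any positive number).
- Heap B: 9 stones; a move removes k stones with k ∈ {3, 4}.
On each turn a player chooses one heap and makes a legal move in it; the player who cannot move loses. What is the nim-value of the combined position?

Heap A is a plain Nim heap of size 3, so its Grundy value is 3.
Grundy values for heap B (subtraction set {3, 4}):
g(0) = mex{} = 0
g(1) = mex{} = 0
g(2) = mex{} = 0
g(3) = mex{0} = 1
g(4) = mex{0} = 1
g(5) = mex{0} = 1
g(6) = mex{0,1} = 2
g(7) = mex{1} = 0
g(8) = mex{1} = 0
g(9) = mex{1,2} = 0
So g(9) = 0.
By the Sprague-Grundy theorem, the Grundy value of a sum of independent games is the XOR of the component values.
Combined value = 3 XOR 0 = 3.

3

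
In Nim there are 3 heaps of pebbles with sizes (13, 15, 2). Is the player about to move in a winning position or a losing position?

Losing position

Nim-sum: 13 ^ 15 ^ 2 = 0.
The nim-sum is 0, so this is a P-position: the player to move is in a losing position under optimal play.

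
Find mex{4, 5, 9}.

0 is not in the set, so the mex is 0.

0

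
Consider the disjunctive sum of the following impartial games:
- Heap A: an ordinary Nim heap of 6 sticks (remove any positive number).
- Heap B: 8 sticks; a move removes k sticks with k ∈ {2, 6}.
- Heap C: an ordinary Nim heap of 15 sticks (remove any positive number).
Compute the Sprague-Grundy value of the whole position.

9

Heap A is a plain Nim heap of size 6, so its Grundy value is 6.
For heap B, compute g(0), g(1), … with moves {2, 6}:
g(0) = mex{} = 0
g(1) = mex{} = 0
g(2) = mex{0} = 1
g(3) = mex{0} = 1
g(4) = mex{1} = 0
g(5) = mex{1} = 0
g(6) = mex{0} = 1
g(7) = mex{0} = 1
g(8) = mex{1} = 0
So g(8) = 0.
Heap C is a plain Nim heap of size 15, so its Grundy value is 15.
The value of a disjunctive sum is the nim-sum of the parts.
Combined value = 6 XOR 0 XOR 15 = 9.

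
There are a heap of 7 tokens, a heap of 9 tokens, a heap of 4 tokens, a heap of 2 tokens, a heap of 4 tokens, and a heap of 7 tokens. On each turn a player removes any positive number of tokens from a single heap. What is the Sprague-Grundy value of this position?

11

Nim-sum: 7 ^ 9 ^ 4 ^ 2 ^ 4 ^ 7 = 11.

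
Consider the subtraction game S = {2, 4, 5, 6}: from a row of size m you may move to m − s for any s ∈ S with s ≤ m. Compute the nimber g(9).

0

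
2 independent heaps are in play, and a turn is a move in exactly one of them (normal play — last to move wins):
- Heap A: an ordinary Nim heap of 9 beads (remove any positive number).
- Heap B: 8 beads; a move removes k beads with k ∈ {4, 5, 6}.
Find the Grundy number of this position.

11

Heap A is a plain Nim heap of size 9, so its Grundy value is 9.
Grundy values for heap B (subtraction set {4, 5, 6}):
g(0) = mex{} = 0
g(1) = mex{} = 0
g(2) = mex{} = 0
g(3) = mex{} = 0
g(4) = mex{0} = 1
g(5) = mex{0} = 1
g(6) = mex{0} = 1
g(7) = mex{0} = 1
g(8) = mex{0,1} = 2
So g(8) = 2.
The value of a disjunctive sum is the nim-sum of the parts.
Combined value = 9 ⊕ 2 = 11.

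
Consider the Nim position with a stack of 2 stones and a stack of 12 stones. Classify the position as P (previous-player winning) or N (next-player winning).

N-position

Compute the nim-sum pairwise:
2 ^ 12 = 14
The nim-sum is 14 ≠ 0, so this is an N-position: the player to move can win.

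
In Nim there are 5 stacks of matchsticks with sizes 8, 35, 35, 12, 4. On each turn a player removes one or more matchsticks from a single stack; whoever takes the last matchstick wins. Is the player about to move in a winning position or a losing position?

Nim-sum: 8 XOR 35 XOR 35 XOR 12 XOR 4 = 0.
The nim-sum is 0, so this is a P-position: the player to move is in a losing position under optimal play.

Losing position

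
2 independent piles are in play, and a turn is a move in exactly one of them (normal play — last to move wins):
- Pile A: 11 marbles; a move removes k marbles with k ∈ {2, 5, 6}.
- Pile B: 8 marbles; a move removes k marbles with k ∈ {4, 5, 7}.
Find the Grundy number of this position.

Build the Grundy sequence for pile A with g(k) = mex{g(k−s) : s ∈ {2, 5, 6}, s ≤ k}:
g(0) = mex{} = 0
g(1) = mex{} = 0
g(2) = mex{0} = 1
g(3) = mex{0} = 1
g(4) = mex{1} = 0
g(5) = mex{0,1} = 2
g(6) = mex{0} = 1
g(7) = mex{0,1,2} = 3
g(8) = mex{1} = 0
g(9) = mex{0,1,3} = 2
g(10) = mex{0,2} = 1
g(11) = mex{1,2} = 0
So g(11) = 0.
Grundy values for pile B (subtraction set {4, 5, 7}):
g(0) = mex{} = 0
g(1) = mex{} = 0
g(2) = mex{} = 0
g(3) = mex{} = 0
g(4) = mex{0} = 1
g(5) = mex{0} = 1
g(6) = mex{0} = 1
g(7) = mex{0} = 1
g(8) = mex{0,1} = 2
So g(8) = 2.
The value of a disjunctive sum is the nim-sum of the parts.
Combined value = 0 XOR 2 = 2.

2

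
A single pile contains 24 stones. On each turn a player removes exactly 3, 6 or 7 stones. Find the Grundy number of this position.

Build the Grundy sequence with g(k) = mex{g(k−s) : s ∈ {3, 6, 7}, s ≤ k}:
k:     0  1  2  3  4  5  6  7  8  9 10 11 12 13 14 15 16 17 18 19 20 21 22 23 24
g(k):  0  0  0  1  1  1  2  2  2  3  0  0  0  1  1  1  2  2  2  3  0  0  0  1  1
So g(24) = 1.

1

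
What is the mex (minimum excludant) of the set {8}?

0 is not in the set, so the mex is 0.

0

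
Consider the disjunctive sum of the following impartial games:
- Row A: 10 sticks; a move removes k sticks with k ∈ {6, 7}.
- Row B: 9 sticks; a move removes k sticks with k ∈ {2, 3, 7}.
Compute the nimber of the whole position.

Build the Grundy sequence for row A with g(k) = mex{g(k−s) : s ∈ {6, 7}, s ≤ k}:
k:     0  1  2  3  4  5  6  7  8  9 10
g(k):  0  0  0  0  0  0  1  1  1  1  1
So g(10) = 1.
Build the Grundy sequence for row B with g(k) = mex{g(k−s) : s ∈ {2, 3, 7}, s ≤ k}:
g(0) = mex{} = 0
g(1) = mex{} = 0
g(2) = mex{0} = 1
g(3) = mex{0} = 1
g(4) = mex{0,1} = 2
g(5) = mex{1} = 0
g(6) = mex{1,2} = 0
g(7) = mex{0,2} = 1
g(8) = mex{0} = 1
g(9) = mex{0,1} = 2
So g(9) = 2.
The value of a disjunctive sum is the nim-sum of the parts.
Combined value = 1 XOR 2 = 3.

3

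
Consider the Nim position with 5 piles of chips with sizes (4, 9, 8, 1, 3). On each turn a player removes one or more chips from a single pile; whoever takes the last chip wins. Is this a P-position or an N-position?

Nim-sum: 4 XOR 9 XOR 8 XOR 1 XOR 3 = 7.
The nim-sum is 7 ≠ 0, so this is an N-position: the player to move can win.

N-position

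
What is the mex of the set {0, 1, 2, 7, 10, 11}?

The values 0, 1, 2 are all present; 3 is the first non-negative integer missing from the set.

3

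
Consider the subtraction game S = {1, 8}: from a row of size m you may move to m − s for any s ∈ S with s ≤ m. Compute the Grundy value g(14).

Grundy values for subtraction set {1, 8}:
k:     0  1  2  3  4  5  6  7  8  9 10 11 12 13 14
g(k):  0  1  0  1  0  1  0  1  2  0  1  0  1  0  1
So g(14) = 1.

1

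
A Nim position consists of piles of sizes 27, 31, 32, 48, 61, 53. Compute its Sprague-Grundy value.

Bitwise XOR of the heap sizes:
  011011  (27)
  011111  (31)
  100000  (32)
  110000  (48)
  111101  (61)
  110101  (53)
  ------
  011100  (28)

28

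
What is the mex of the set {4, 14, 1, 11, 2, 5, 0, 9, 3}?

6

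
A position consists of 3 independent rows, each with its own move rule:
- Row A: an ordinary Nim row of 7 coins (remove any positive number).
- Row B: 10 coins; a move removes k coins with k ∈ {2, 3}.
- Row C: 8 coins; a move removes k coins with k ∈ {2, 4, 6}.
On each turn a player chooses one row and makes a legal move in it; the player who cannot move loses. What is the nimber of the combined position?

7

Row A is a plain Nim row of size 7, so its Grundy value is 7.
For row B, compute g(0), g(1), … with moves {2, 3}:
g(0) = mex{} = 0
g(1) = mex{} = 0
g(2) = mex{0} = 1
g(3) = mex{0} = 1
g(4) = mex{0,1} = 2
g(5) = mex{1} = 0
g(6) = mex{1,2} = 0
g(7) = mex{0,2} = 1
g(8) = mex{0} = 1
g(9) = mex{0,1} = 2
g(10) = mex{1} = 0
So g(10) = 0.
For row C, compute g(0), g(1), … with moves {2, 4, 6}:
k:     0  1  2  3  4  5  6  7  8
g(k):  0  0  1  1  2  2  3  3  0
So g(8) = 0.
By the Sprague-Grundy theorem, the Grundy value of a sum of independent games is the XOR of the component values.
Combined value = 7 ⊕ 0 ⊕ 0 = 7.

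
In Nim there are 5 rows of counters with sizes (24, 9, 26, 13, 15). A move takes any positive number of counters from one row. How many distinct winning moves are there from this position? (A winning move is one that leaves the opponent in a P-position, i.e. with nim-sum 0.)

Bitwise XOR of the heap sizes:
  11000  (24)
  01001  (9)
  11010  (26)
  01101  (13)
  01111  (15)
  -----
  01001  (9)
The overall nim-sum is X = 9. A row of size p has a winning move iff p XOR X < p (reduce it to p XOR X).
  24: 24 XOR 9 = 17 < 24 — winning move (to 17).
  9: 9 XOR 9 = 0 < 9 — winning move (to 0).
  26: 26 XOR 9 = 19 < 26 — winning move (to 19).
  13: 13 XOR 9 = 4 < 13 — winning move (to 4).
  15: 15 XOR 9 = 6 < 15 — winning move (to 6).
That gives 5 winning moves.

5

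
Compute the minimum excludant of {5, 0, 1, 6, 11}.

The values 0, 1 are all present; 2 is the first non-negative integer missing from the set.

2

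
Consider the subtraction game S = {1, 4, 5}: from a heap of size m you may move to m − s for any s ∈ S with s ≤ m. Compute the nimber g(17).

Compute g(0), g(1), … for moves {1, 4, 5}:
k:     0  1  2  3  4  5  6  7  8  9 10 11 12 13 14 15 16 17
g(k):  0  1  0  1  2  3  2  3  0  1  0  1  2  3  2  3  0  1
So g(17) = 1.

1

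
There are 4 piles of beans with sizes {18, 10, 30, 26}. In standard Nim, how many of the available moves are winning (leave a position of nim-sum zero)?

Compute the nim-sum pairwise:
18 ^ 10 = 24
24 ^ 30 = 6
6 ^ 26 = 28
The overall nim-sum is X = 28. A pile of size p has a winning move iff p XOR X < p (reduce it to p XOR X).
  18: 18 XOR 28 = 14 < 18 — winning move (to 14).
  10: 10 XOR 28 = 22 ≥ 10 — no move.
  30: 30 XOR 28 = 2 < 30 — winning move (to 2).
  26: 26 XOR 28 = 6 < 26 — winning move (to 6).
That gives 3 winning moves.

3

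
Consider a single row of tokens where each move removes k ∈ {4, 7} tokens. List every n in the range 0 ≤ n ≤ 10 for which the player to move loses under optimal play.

0, 1, 2, 3

Grundy values for subtraction set {4, 7}:
g(0) = mex{} = 0
g(1) = mex{} = 0
g(2) = mex{} = 0
g(3) = mex{} = 0
g(4) = mex{0} = 1
g(5) = mex{0} = 1
g(6) = mex{0} = 1
g(7) = mex{0} = 1
g(8) = mex{0,1} = 2
g(9) = mex{0,1} = 2
g(10) = mex{0,1} = 2
The P-positions (g = 0) in 0..10 are 0, 1, 2, 3.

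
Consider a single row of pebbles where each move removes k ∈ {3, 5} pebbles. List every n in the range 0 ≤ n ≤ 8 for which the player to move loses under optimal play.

Build the Grundy sequence with g(k) = mex{g(k−s) : s ∈ {3, 5}, s ≤ k}:
g(0) = mex{} = 0
g(1) = mex{} = 0
g(2) = mex{} = 0
g(3) = mex{0} = 1
g(4) = mex{0} = 1
g(5) = mex{0} = 1
g(6) = mex{0,1} = 2
g(7) = mex{0,1} = 2
g(8) = mex{1} = 0
The P-positions (g = 0) in 0..8 are 0, 1, 2, 8.

0, 1, 2, 8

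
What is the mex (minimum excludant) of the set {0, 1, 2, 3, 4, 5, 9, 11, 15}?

6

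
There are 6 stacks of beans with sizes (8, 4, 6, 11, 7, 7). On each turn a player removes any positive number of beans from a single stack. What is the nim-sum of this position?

Nim-sum: 8 ⊕ 4 ⊕ 6 ⊕ 11 ⊕ 7 ⊕ 7 = 1.

1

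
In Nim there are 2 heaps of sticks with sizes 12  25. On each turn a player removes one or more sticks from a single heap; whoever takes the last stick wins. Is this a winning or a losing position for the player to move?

Nim-sum: 12 XOR 25 = 21.
The nim-sum is 21 ≠ 0, so this is an N-position: the player to move can win.

Winning position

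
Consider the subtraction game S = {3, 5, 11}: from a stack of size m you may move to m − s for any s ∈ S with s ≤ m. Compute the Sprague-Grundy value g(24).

0

Compute g(0), g(1), … for moves {3, 5, 11}:
k:     0  1  2  3  4  5  6  7  8  9 10 11 12 13 14 15 16 17 18 19 20 21 22 23 24
g(k):  0  0  0  1  1  1  2  2  0  0  0  1  1  1  2  2  0  0  0  1  1  1  2  2  0
So g(24) = 0.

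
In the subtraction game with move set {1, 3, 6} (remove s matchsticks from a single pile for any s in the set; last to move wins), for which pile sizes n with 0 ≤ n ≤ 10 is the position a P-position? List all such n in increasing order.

0, 2, 4, 9

Compute g(0), g(1), … for moves {1, 3, 6}:
k:     0  1  2  3  4  5  6  7  8  9 10
g(k):  0  1  0  1  0  1  2  3  2  0  1
The P-positions (g = 0) in 0..10 are 0, 2, 4, 9.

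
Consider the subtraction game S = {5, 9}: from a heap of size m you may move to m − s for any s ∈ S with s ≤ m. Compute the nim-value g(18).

0

Build the Grundy sequence with g(k) = mex{g(k−s) : s ∈ {5, 9}, s ≤ k}:
k:     0  1  2  3  4  5  6  7  8  9 10 11 12 13 14 15 16 17 18
g(k):  0  0  0  0  0  1  1  1  1  1  2  2  2  2  0  0  0  0  0
So g(18) = 0.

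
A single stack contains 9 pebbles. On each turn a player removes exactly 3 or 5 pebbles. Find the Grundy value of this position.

0

Build the Grundy sequence with g(k) = mex{g(k−s) : s ∈ {3, 5}, s ≤ k}:
k:     0  1  2  3  4  5  6  7  8  9
g(k):  0  0  0  1  1  1  2  2  0  0
So g(9) = 0.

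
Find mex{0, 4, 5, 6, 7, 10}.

1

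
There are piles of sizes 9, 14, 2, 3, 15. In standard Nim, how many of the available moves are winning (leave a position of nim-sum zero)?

Bitwise XOR of the heap sizes:
  1001  (9)
  1110  (14)
  0010  (2)
  0011  (3)
  1111  (15)
  ----
  1001  (9)
The overall nim-sum is X = 9. A pile of size p has a winning move iff p XOR X < p (reduce it to p XOR X).
  9: 9 XOR 9 = 0 < 9 — winning move (to 0).
  14: 14 XOR 9 = 7 < 14 — winning move (to 7).
  2: 2 XOR 9 = 11 ≥ 2 — no move.
  3: 3 XOR 9 = 10 ≥ 3 — no move.
  15: 15 XOR 9 = 6 < 15 — winning move (to 6).
That gives 3 winning moves.

3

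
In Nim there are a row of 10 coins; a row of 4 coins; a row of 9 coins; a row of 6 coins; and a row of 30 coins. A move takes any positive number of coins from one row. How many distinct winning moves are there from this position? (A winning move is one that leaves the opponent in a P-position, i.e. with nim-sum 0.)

1

Bitwise XOR of the heap sizes:
  01010  (10)
  00100  (4)
  01001  (9)
  00110  (6)
  11110  (30)
  -----
  11111  (31)
The overall nim-sum is X = 31. A row of size p has a winning move iff p XOR X < p (reduce it to p XOR X).
  10: 10 XOR 31 = 21 ≥ 10 — no move.
  4: 4 XOR 31 = 27 ≥ 4 — no move.
  9: 9 XOR 31 = 22 ≥ 9 — no move.
  6: 6 XOR 31 = 25 ≥ 6 — no move.
  30: 30 XOR 31 = 1 < 30 — winning move (to 1).
That gives 1 winning move.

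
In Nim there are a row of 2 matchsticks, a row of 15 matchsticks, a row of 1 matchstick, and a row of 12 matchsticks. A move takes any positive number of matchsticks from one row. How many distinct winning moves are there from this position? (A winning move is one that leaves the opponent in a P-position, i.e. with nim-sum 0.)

0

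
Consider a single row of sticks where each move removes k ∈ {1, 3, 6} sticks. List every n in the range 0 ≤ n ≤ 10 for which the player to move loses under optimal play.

Grundy values for subtraction set {1, 3, 6}:
k:     0  1  2  3  4  5  6  7  8  9 10
g(k):  0  1  0  1  0  1  2  3  2  0  1
The P-positions (g = 0) in 0..10 are 0, 2, 4, 9.

0, 2, 4, 9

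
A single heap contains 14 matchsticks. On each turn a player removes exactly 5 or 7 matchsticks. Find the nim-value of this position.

Compute g(0), g(1), … for moves {5, 7}:
g(0) = mex{} = 0
g(1) = mex{} = 0
g(2) = mex{} = 0
g(3) = mex{} = 0
g(4) = mex{} = 0
g(5) = mex{0} = 1
g(6) = mex{0} = 1
g(7) = mex{0} = 1
g(8) = mex{0} = 1
g(9) = mex{0} = 1
g(10) = mex{0,1} = 2
g(11) = mex{0,1} = 2
g(12) = mex{1} = 0
g(13) = mex{1} = 0
g(14) = mex{1} = 0
So g(14) = 0.

0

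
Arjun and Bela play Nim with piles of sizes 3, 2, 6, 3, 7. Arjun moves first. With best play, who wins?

Arjun wins

Compute the nim-sum pairwise:
3 XOR 2 = 1
1 XOR 6 = 7
7 XOR 3 = 4
4 XOR 7 = 3
The nim-sum is 3 ≠ 0, so this is an N-position: the player to move can win; Arjun has a winning move.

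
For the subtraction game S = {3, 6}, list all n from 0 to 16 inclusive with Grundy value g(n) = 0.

0, 1, 2, 9, 10, 11

Compute g(0), g(1), … for moves {3, 6}:
k:     0  1  2  3  4  5  6  7  8  9 10 11 12 13 14 15 16
g(k):  0  0  0  1  1  1  2  2  2  0  0  0  1  1  1  2  2
The P-positions (g = 0) in 0..16 are 0, 1, 2, 9, 10, 11.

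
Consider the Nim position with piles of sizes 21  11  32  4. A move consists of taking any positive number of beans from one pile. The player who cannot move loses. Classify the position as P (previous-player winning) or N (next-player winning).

N-position

Compute the nim-sum pairwise:
21 ^ 11 = 30
30 ^ 32 = 62
62 ^ 4 = 58
The nim-sum is 58 ≠ 0, so this is an N-position: the player to move can win.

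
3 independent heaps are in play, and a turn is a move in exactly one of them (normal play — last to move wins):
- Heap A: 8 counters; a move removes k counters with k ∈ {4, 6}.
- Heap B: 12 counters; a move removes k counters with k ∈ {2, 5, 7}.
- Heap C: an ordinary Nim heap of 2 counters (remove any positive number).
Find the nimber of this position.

For heap A, compute g(0), g(1), … with moves {4, 6}:
k:     0  1  2  3  4  5  6  7  8
g(k):  0  0  0  0  1  1  1  1  2
So g(8) = 2.
Grundy values for heap B (subtraction set {2, 5, 7}):
g(0) = mex{} = 0
g(1) = mex{} = 0
g(2) = mex{0} = 1
g(3) = mex{0} = 1
g(4) = mex{1} = 0
g(5) = mex{0,1} = 2
g(6) = mex{0} = 1
g(7) = mex{0,1,2} = 3
g(8) = mex{0,1} = 2
g(9) = mex{0,1,3} = 2
g(10) = mex{1,2} = 0
g(11) = mex{0,1,2} = 3
g(12) = mex{0,2,3} = 1
So g(12) = 1.
Heap C is a plain Nim heap of size 2, so its Grundy value is 2.
By the Sprague-Grundy theorem, the Grundy value of a sum of independent games is the XOR of the component values.
Combined value = 2 ⊕ 1 ⊕ 2 = 1.

1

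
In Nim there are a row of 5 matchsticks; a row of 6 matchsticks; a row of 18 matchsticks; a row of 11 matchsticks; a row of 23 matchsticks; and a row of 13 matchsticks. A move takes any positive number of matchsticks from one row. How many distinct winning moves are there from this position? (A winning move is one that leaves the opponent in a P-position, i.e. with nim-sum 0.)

0

Bitwise XOR of the heap sizes:
  00101  (5)
  00110  (6)
  10010  (18)
  01011  (11)
  10111  (23)
  01101  (13)
  -----
  00000  (0)
The nim-sum is already 0, so every move leaves a nonzero nim-sum — there are no winning moves.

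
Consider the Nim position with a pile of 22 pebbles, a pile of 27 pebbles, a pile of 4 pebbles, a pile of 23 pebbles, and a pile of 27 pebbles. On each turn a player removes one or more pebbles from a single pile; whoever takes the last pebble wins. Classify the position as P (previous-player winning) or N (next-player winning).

Nim-sum: 22 ⊕ 27 ⊕ 4 ⊕ 23 ⊕ 27 = 5.
The nim-sum is 5 ≠ 0, so this is an N-position: the player to move can win.

N-position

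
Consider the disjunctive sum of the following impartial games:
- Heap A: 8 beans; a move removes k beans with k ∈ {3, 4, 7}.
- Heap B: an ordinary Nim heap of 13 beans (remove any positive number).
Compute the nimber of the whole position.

15

For heap A, compute g(0), g(1), … with moves {3, 4, 7}:
k:     0  1  2  3  4  5  6  7  8
g(k):  0  0  0  1  1  1  2  2  2
So g(8) = 2.
Heap B is a plain Nim heap of size 13, so its Grundy value is 13.
The value of a disjunctive sum is the nim-sum of the parts.
Combined value = 2 ⊕ 13 = 15.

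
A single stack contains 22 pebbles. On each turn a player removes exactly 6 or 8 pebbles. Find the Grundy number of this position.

Grundy values for subtraction set {6, 8}:
k:     0  1  2  3  4  5  6  7  8  9 10 11 12 13 14 15 16 17 18 19 20 21 22
g(k):  0  0  0  0  0  0  1  1  1  1  1  1  2  2  0  0  0  0  0  0  1  1  1
So g(22) = 1.

1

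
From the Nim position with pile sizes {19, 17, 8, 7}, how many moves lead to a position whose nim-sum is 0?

1

Nim-sum: 19 ⊕ 17 ⊕ 8 ⊕ 7 = 13.
The overall nim-sum is X = 13. A pile of size p has a winning move iff p XOR X < p (reduce it to p XOR X).
  19: 19 XOR 13 = 30 ≥ 19 — no move.
  17: 17 XOR 13 = 28 ≥ 17 — no move.
  8: 8 XOR 13 = 5 < 8 — winning move (to 5).
  7: 7 XOR 13 = 10 ≥ 7 — no move.
That gives 1 winning move.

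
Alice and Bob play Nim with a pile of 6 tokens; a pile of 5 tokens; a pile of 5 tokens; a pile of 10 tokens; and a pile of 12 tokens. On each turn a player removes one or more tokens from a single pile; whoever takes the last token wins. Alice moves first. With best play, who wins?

Compute the nim-sum pairwise:
6 ⊕ 5 = 3
3 ⊕ 5 = 6
6 ⊕ 10 = 12
12 ⊕ 12 = 0
The nim-sum is 0, so this is a P-position: the player to move is in a losing position under optimal play; Alice is about to move from it and so loses — Bob wins.

Bob wins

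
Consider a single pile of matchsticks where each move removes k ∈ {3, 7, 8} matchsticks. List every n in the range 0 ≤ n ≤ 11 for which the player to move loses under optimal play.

0, 1, 2, 6, 11

Compute g(0), g(1), … for moves {3, 7, 8}:
g(0) = mex{} = 0
g(1) = mex{} = 0
g(2) = mex{} = 0
g(3) = mex{0} = 1
g(4) = mex{0} = 1
g(5) = mex{0} = 1
g(6) = mex{1} = 0
g(7) = mex{0,1} = 2
g(8) = mex{0,1} = 2
g(9) = mex{0} = 1
g(10) = mex{0,1,2} = 3
g(11) = mex{1,2} = 0
The P-positions (g = 0) in 0..11 are 0, 1, 2, 6, 11.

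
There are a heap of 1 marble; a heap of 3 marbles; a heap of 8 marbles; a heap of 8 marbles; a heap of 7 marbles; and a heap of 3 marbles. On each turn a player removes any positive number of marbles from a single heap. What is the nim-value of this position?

6

Compute the nim-sum pairwise:
1 XOR 3 = 2
2 XOR 8 = 10
10 XOR 8 = 2
2 XOR 7 = 5
5 XOR 3 = 6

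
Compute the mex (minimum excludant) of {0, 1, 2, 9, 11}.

The values 0, 1, 2 are all present; 3 is the first non-negative integer missing from the set.

3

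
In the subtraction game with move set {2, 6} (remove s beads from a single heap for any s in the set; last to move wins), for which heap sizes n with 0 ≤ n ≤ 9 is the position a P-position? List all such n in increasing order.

0, 1, 4, 5, 8, 9

Build the Grundy sequence with g(k) = mex{g(k−s) : s ∈ {2, 6}, s ≤ k}:
g(0) = mex{} = 0
g(1) = mex{} = 0
g(2) = mex{0} = 1
g(3) = mex{0} = 1
g(4) = mex{1} = 0
g(5) = mex{1} = 0
g(6) = mex{0} = 1
g(7) = mex{0} = 1
g(8) = mex{1} = 0
g(9) = mex{1} = 0
The P-positions (g = 0) in 0..9 are 0, 1, 4, 5, 8, 9.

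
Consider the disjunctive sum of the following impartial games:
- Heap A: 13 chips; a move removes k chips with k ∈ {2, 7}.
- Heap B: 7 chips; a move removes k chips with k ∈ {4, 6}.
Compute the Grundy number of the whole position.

1

For heap A, compute g(0), g(1), … with moves {2, 7}:
g(0) = mex{} = 0
g(1) = mex{} = 0
g(2) = mex{0} = 1
g(3) = mex{0} = 1
g(4) = mex{1} = 0
g(5) = mex{1} = 0
g(6) = mex{0} = 1
g(7) = mex{0} = 1
g(8) = mex{0,1} = 2
g(9) = mex{1} = 0
g(10) = mex{1,2} = 0
g(11) = mex{0} = 1
g(12) = mex{0} = 1
g(13) = mex{1} = 0
So g(13) = 0.
Build the Grundy sequence for heap B with g(k) = mex{g(k−s) : s ∈ {4, 6}, s ≤ k}:
g(0) = mex{} = 0
g(1) = mex{} = 0
g(2) = mex{} = 0
g(3) = mex{} = 0
g(4) = mex{0} = 1
g(5) = mex{0} = 1
g(6) = mex{0} = 1
g(7) = mex{0} = 1
So g(7) = 1.
The value of a disjunctive sum is the nim-sum of the parts.
Combined value = 0 XOR 1 = 1.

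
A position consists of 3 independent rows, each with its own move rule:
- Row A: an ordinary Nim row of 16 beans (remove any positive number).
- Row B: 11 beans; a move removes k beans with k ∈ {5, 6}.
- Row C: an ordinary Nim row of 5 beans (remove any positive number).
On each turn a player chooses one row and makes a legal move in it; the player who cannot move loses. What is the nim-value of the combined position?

Row A is a plain Nim row of size 16, so its Grundy value is 16.
For row B, compute g(0), g(1), … with moves {5, 6}:
g(0) = mex{} = 0
g(1) = mex{} = 0
g(2) = mex{} = 0
g(3) = mex{} = 0
g(4) = mex{} = 0
g(5) = mex{0} = 1
g(6) = mex{0} = 1
g(7) = mex{0} = 1
g(8) = mex{0} = 1
g(9) = mex{0} = 1
g(10) = mex{0,1} = 2
g(11) = mex{1} = 0
So g(11) = 0.
Row C is a plain Nim row of size 5, so its Grundy value is 5.
By the Sprague-Grundy theorem, the Grundy value of a sum of independent games is the XOR of the component values.
Combined value = 16 ⊕ 0 ⊕ 5 = 21.

21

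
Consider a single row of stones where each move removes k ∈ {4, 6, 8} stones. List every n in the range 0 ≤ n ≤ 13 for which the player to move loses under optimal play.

0, 1, 2, 3, 12, 13

Compute g(0), g(1), … for moves {4, 6, 8}:
k:     0  1  2  3  4  5  6  7  8  9 10 11 12 13
g(k):  0  0  0  0  1  1  1  1  2  2  2  2  0  0
The P-positions (g = 0) in 0..13 are 0, 1, 2, 3, 12, 13.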